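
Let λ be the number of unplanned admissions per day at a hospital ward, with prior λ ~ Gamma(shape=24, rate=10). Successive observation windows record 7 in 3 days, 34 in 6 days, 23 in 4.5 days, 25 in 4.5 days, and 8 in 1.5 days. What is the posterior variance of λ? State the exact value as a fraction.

484/3481

Total count: 7 + 34 + 23 + 25 + 8 = 97.
Total exposure: 3 + 6 + 4.5 + 4.5 + 1.5 = 19.5 days.
By Gamma–Poisson conjugacy, the posterior is Gamma(α + Σx, β + Σt) = Gamma(24 + 97, 10 + 19.5) = Gamma(121, 59/2).
Posterior variance = α'/β'² = 121/(3481/4) = 484/3481.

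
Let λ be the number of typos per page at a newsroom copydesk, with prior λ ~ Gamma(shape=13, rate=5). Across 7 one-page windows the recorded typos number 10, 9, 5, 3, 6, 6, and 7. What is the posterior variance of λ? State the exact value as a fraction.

59/144

Total count: 10 + 9 + 5 + 3 + 6 + 6 + 7 = 46.
Total exposure: 7 pages.
Posterior: α' = 13 + 46 = 59, β' = 5 + 7 = 12.
Posterior variance = α'/β'² = 59/144.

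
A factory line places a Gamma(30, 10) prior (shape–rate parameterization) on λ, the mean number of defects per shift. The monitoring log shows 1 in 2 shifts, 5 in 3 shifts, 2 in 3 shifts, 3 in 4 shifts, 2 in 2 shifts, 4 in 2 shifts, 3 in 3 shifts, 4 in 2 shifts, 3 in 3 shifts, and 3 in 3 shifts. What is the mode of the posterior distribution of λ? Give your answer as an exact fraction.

Total count: 1 + 5 + 2 + 3 + 2 + 4 + 3 + 4 + 3 + 3 = 30.
Total exposure: 2 + 3 + 3 + 4 + 2 + 2 + 3 + 2 + 3 + 3 = 27 shifts.
Conjugate update: add total count to the shape and total exposure to the rate, giving Gamma(60, 37).
Posterior mode = (α'−1)/β' = 59/37.

59/37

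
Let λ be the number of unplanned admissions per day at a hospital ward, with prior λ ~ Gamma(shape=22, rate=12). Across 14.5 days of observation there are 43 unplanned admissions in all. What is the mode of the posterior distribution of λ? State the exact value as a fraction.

128/53

Total count 43 over total exposure 14.5 days.
Posterior: α' = 22 + 43 = 65, β' = 12 + 14.5 = 53/2.
Posterior mode = (α'−1)/β' = 64/(53/2) = 128/53.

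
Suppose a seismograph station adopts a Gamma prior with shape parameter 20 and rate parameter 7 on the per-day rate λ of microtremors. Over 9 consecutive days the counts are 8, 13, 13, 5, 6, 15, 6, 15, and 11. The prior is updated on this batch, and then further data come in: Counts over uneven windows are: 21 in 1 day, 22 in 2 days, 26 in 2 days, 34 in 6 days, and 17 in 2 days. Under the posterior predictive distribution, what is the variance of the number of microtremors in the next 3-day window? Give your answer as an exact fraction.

768/29

Total count: 8 + 13 + 13 + 5 + 6 + 15 + 6 + 15 + 11 = 92.
Total exposure: 9 days.
After the first batch: Gamma(20 + 92, 7 + 9) = Gamma(112, 16).
Total count: 21 + 22 + 26 + 34 + 17 = 120.
Total exposure: 1 + 2 + 2 + 6 + 2 = 13 days.
After the second batch: Gamma(112 + 120, 16 + 13) = Gamma(232, 29).
The posterior predictive for a window of length T is Negative Binomial with variance T·α'·(β'+T)/β'² = 3·232·32/841 = 768/29.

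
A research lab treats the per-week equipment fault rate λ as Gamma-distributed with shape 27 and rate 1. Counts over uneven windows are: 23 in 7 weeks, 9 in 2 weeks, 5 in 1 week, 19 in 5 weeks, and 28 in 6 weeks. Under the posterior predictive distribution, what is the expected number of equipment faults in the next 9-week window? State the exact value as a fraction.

Total count: 23 + 9 + 5 + 19 + 28 = 84.
Total exposure: 7 + 2 + 1 + 5 + 6 = 21 weeks.
Posterior: α' = 27 + 84 = 111, β' = 1 + 21 = 22.
Predictive mean over a 9-week window = T·E[λ|data] = 9·111/22 = 999/22.

999/22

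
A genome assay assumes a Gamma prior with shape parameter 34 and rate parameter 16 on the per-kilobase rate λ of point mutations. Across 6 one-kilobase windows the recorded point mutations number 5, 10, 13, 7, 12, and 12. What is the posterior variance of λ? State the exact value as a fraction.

93/484

Total count: 5 + 10 + 13 + 7 + 12 + 12 = 59.
Total exposure: 6 kilobases.
By Gamma–Poisson conjugacy, the posterior is Gamma(α + Σx, β + Σt) = Gamma(34 + 59, 16 + 6) = Gamma(93, 22).
Posterior variance = α'/β'² = 93/484.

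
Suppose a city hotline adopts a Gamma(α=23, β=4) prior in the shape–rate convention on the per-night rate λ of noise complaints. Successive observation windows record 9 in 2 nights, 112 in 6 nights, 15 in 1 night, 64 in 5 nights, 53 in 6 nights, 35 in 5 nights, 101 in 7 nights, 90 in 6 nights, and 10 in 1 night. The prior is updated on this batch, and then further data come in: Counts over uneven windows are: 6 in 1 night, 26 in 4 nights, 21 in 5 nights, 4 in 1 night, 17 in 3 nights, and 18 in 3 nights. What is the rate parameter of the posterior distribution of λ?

Total count: 9 + 112 + 15 + 64 + 53 + 35 + 101 + 90 + 10 = 489.
Total exposure: 2 + 6 + 1 + 5 + 6 + 5 + 7 + 6 + 1 = 39 nights.
After the first batch: Gamma(23 + 489, 4 + 39) = Gamma(512, 43).
Total count: 6 + 26 + 21 + 4 + 17 + 18 = 92.
Total exposure: 1 + 4 + 5 + 1 + 3 + 3 = 17 nights.
After the second batch: Gamma(512 + 92, 43 + 17) = Gamma(604, 60).

60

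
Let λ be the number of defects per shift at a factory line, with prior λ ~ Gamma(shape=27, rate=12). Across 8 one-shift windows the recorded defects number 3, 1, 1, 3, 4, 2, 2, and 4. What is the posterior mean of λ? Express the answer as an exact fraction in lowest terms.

47/20

Total count: 3 + 1 + 1 + 3 + 4 + 2 + 2 + 4 = 20.
Total exposure: 8 shifts.
The Gamma prior is conjugate for the Poisson rate, so λ | data ~ Gamma(27+20, 12+8) = Gamma(47, 20).
Posterior mean = α'/β' = 47/20.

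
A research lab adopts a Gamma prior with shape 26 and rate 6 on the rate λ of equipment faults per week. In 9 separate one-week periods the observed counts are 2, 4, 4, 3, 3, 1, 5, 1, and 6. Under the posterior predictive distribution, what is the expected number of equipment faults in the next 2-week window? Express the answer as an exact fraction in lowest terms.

22/3

Total count: 2 + 4 + 4 + 3 + 3 + 1 + 5 + 1 + 6 = 29.
Total exposure: 9 weeks.
Gamma(α, β) with Poisson data over total exposure Σt gives posterior Gamma(α+Σx, β+Σt) = Gamma(55, 15).
Predictive mean over a 2-week window = T·E[λ|data] = 2·55/15 = 22/3.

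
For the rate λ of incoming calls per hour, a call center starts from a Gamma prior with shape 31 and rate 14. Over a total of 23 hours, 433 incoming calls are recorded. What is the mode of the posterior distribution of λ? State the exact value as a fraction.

463/37

Total count 433 over total exposure 23 hours.
Conjugate update: add total count to the shape and total exposure to the rate, giving Gamma(464, 37).
Posterior mode = (α'−1)/β' = 463/37.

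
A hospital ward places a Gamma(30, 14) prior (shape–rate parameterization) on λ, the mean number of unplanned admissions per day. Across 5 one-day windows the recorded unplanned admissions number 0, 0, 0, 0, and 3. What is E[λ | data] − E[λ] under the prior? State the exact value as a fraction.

Total count: 0 + 0 + 0 + 0 + 3 = 3.
Total exposure: 5 days.
Posterior: α' = 30 + 3 = 33, β' = 14 + 5 = 19.
Posterior mean = 33/19 = 33/19; prior mean = 30/14 = 15/7. Difference = 33/19 − 15/7 = -54/133.

-54/133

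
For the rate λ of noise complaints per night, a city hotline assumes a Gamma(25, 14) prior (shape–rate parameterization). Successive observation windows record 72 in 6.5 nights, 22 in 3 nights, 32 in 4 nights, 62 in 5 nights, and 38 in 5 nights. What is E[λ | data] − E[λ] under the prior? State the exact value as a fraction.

5153/1050

Total count: 72 + 22 + 32 + 62 + 38 = 226.
Total exposure: 6.5 + 3 + 4 + 5 + 5 = 23.5 nights.
The Gamma prior is conjugate for the Poisson rate, so λ | data ~ Gamma(25+226, 14+23.5) = Gamma(251, 75/2).
Posterior mean = 251/(75/2) = 502/75; prior mean = 25/14 = 25/14. Difference = 502/75 − 25/14 = 5153/1050.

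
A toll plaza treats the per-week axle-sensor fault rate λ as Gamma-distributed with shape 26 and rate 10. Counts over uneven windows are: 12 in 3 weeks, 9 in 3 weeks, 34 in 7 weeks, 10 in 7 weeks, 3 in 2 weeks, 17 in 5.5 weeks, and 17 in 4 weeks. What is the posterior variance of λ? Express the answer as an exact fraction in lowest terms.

512/6889

Total count: 12 + 9 + 34 + 10 + 3 + 17 + 17 = 102.
Total exposure: 3 + 3 + 7 + 7 + 2 + 5.5 + 4 = 31.5 weeks.
The Gamma prior is conjugate for the Poisson rate, so λ | data ~ Gamma(26+102, 10+31.5) = Gamma(128, 83/2).
Posterior variance = α'/β'² = 128/(6889/4) = 512/6889.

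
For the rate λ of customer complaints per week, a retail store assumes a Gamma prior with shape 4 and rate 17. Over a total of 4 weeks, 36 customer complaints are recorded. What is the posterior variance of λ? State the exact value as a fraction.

40/441

Total count 36 over total exposure 4 weeks.
The Gamma prior is conjugate for the Poisson rate, so λ | data ~ Gamma(4+36, 17+4) = Gamma(40, 21).
Posterior variance = α'/β'² = 40/441.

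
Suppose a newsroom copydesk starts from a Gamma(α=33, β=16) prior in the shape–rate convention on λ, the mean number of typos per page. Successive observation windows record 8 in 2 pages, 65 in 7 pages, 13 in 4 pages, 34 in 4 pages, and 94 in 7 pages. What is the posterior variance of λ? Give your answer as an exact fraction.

247/1600

Total count: 8 + 65 + 13 + 34 + 94 = 214.
Total exposure: 2 + 7 + 4 + 4 + 7 = 24 pages.
Posterior: α' = 33 + 214 = 247, β' = 16 + 24 = 40.
Posterior variance = α'/β'² = 247/1600.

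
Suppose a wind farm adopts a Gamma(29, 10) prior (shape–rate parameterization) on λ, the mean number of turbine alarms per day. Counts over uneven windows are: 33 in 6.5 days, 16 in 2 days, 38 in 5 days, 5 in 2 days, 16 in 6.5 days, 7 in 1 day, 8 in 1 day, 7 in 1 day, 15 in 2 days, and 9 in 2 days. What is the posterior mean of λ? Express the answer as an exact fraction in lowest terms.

Total count: 33 + 16 + 38 + 5 + 16 + 7 + 8 + 7 + 15 + 9 = 154.
Total exposure: 6.5 + 2 + 5 + 2 + 6.5 + 1 + 1 + 1 + 2 + 2 = 29 days.
Gamma(α, β) with Poisson data over total exposure Σt gives posterior Gamma(α+Σx, β+Σt) = Gamma(183, 39).
Posterior mean = α'/β' = 183/39 = 61/13.

61/13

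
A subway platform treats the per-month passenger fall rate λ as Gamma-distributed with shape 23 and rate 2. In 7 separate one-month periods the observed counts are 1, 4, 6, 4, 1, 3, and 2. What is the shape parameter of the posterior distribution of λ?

44

Total count: 1 + 4 + 6 + 4 + 1 + 3 + 2 = 21.
Total exposure: 7 months.
Gamma(α, β) with Poisson data over total exposure Σt gives posterior Gamma(α+Σx, β+Σt) = Gamma(44, 9).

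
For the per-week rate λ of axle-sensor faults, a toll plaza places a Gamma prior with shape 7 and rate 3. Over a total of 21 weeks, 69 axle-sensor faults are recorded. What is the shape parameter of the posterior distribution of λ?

76

Total count 69 over total exposure 21 weeks.
Posterior: α' = 7 + 69 = 76, β' = 3 + 21 = 24.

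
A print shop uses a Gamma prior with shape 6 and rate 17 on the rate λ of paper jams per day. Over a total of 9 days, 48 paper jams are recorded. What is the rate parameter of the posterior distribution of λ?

Total count 48 over total exposure 9 days.
Posterior: α' = 6 + 48 = 54, β' = 17 + 9 = 26.

26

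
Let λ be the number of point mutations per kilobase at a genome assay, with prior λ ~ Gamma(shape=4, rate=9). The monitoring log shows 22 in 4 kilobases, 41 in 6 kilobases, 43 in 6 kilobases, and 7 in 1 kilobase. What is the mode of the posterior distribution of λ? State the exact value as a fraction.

Total count: 22 + 41 + 43 + 7 = 113.
Total exposure: 4 + 6 + 6 + 1 = 17 kilobases.
The Gamma prior is conjugate for the Poisson rate, so λ | data ~ Gamma(4+113, 9+17) = Gamma(117, 26).
Posterior mode = (α'−1)/β' = 116/26 = 58/13.

58/13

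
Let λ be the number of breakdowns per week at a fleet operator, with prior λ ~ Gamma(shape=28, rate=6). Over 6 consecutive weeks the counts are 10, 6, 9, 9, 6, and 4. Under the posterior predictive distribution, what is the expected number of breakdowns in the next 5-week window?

Total count: 10 + 6 + 9 + 9 + 6 + 4 = 44.
Total exposure: 6 weeks.
The Gamma prior is conjugate for the Poisson rate, so λ | data ~ Gamma(28+44, 6+6) = Gamma(72, 12).
Predictive mean over a 5-week window = T·E[λ|data] = 5·72/12 = 30.

30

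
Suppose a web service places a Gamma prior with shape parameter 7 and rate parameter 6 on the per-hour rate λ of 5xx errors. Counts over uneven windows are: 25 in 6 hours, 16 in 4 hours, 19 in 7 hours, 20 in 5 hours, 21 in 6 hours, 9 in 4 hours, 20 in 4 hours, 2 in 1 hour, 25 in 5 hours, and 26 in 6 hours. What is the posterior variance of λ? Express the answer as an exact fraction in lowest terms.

95/1458

Total count: 25 + 16 + 19 + 20 + 21 + 9 + 20 + 2 + 25 + 26 = 183.
Total exposure: 6 + 4 + 7 + 5 + 6 + 4 + 4 + 1 + 5 + 6 = 48 hours.
The Gamma prior is conjugate for the Poisson rate, so λ | data ~ Gamma(7+183, 6+48) = Gamma(190, 54).
Posterior variance = α'/β'² = 190/2916 = 95/1458.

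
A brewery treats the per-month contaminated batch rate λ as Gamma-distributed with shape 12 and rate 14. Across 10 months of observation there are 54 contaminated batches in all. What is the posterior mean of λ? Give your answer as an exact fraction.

11/4

Total count 54 over total exposure 10 months.
The Gamma prior is conjugate for the Poisson rate, so λ | data ~ Gamma(12+54, 14+10) = Gamma(66, 24).
Posterior mean = α'/β' = 66/24 = 11/4.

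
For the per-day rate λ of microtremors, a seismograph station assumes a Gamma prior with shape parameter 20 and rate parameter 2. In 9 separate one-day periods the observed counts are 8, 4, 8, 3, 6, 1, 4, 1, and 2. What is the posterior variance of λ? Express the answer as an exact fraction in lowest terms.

Total count: 8 + 4 + 8 + 3 + 6 + 1 + 4 + 1 + 2 = 37.
Total exposure: 9 days.
By Gamma–Poisson conjugacy, the posterior is Gamma(α + Σx, β + Σt) = Gamma(20 + 37, 2 + 9) = Gamma(57, 11).
Posterior variance = α'/β'² = 57/121.

57/121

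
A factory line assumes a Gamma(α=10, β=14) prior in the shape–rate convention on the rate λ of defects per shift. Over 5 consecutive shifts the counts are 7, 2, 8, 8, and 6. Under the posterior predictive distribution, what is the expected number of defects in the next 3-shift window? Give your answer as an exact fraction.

Total count: 7 + 2 + 8 + 8 + 6 = 31.
Total exposure: 5 shifts.
Conjugate update: add total count to the shape and total exposure to the rate, giving Gamma(41, 19).
Predictive mean over a 3-shift window = T·E[λ|data] = 3·41/19 = 123/19.

123/19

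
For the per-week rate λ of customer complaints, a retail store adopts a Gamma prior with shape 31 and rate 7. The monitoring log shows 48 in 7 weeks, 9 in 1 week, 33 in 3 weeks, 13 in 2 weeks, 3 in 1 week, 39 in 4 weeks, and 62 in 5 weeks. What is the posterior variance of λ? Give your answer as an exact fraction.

Total count: 48 + 9 + 33 + 13 + 3 + 39 + 62 = 207.
Total exposure: 7 + 1 + 3 + 2 + 1 + 4 + 5 = 23 weeks.
By Gamma–Poisson conjugacy, the posterior is Gamma(α + Σx, β + Σt) = Gamma(31 + 207, 7 + 23) = Gamma(238, 30).
Posterior variance = α'/β'² = 238/900 = 119/450.

119/450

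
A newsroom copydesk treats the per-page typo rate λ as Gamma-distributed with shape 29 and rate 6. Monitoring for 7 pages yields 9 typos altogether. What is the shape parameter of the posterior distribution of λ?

Total count 9 over total exposure 7 pages.
By Gamma–Poisson conjugacy, the posterior is Gamma(α + Σx, β + Σt) = Gamma(29 + 9, 6 + 7) = Gamma(38, 13).

38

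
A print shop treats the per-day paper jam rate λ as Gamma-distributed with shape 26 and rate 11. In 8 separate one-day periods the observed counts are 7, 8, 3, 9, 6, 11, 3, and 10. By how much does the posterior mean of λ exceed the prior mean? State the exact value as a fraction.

419/209

Total count: 7 + 8 + 3 + 9 + 6 + 11 + 3 + 10 = 57.
Total exposure: 8 days.
Posterior: α' = 26 + 57 = 83, β' = 11 + 8 = 19.
Posterior mean = 83/19 = 83/19; prior mean = 26/11 = 26/11. Difference = 83/19 − 26/11 = 419/209.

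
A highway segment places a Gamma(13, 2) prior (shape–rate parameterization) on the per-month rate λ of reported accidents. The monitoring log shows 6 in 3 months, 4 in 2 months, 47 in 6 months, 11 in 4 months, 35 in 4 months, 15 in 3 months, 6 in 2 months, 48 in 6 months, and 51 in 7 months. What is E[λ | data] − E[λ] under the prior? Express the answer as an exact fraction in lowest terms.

-35/78

Total count: 6 + 4 + 47 + 11 + 35 + 15 + 6 + 48 + 51 = 223.
Total exposure: 3 + 2 + 6 + 4 + 4 + 3 + 2 + 6 + 7 = 37 months.
Posterior: α' = 13 + 223 = 236, β' = 2 + 37 = 39.
Posterior mean = 236/39 = 236/39; prior mean = 13/2 = 13/2. Difference = 236/39 − 13/2 = -35/78.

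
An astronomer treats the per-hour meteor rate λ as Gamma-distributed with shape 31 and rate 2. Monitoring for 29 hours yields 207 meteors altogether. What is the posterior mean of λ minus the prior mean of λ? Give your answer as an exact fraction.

-485/62

Total count 207 over total exposure 29 hours.
By Gamma–Poisson conjugacy, the posterior is Gamma(α + Σx, β + Σt) = Gamma(31 + 207, 2 + 29) = Gamma(238, 31).
Posterior mean = 238/31 = 238/31; prior mean = 31/2 = 31/2. Difference = 238/31 − 31/2 = -485/62.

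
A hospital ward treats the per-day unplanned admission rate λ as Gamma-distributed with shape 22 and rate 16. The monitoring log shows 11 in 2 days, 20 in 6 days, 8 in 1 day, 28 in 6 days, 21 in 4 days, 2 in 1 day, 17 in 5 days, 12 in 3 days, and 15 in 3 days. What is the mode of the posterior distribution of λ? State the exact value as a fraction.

155/47

Total count: 11 + 20 + 8 + 28 + 21 + 2 + 17 + 12 + 15 = 134.
Total exposure: 2 + 6 + 1 + 6 + 4 + 1 + 5 + 3 + 3 = 31 days.
The Gamma prior is conjugate for the Poisson rate, so λ | data ~ Gamma(22+134, 16+31) = Gamma(156, 47).
Posterior mode = (α'−1)/β' = 155/47.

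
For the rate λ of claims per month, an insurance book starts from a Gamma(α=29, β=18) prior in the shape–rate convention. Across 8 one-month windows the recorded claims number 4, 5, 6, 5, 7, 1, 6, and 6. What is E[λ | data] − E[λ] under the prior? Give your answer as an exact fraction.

Total count: 4 + 5 + 6 + 5 + 7 + 1 + 6 + 6 = 40.
Total exposure: 8 months.
The Gamma prior is conjugate for the Poisson rate, so λ | data ~ Gamma(29+40, 18+8) = Gamma(69, 26).
Posterior mean = 69/26 = 69/26; prior mean = 29/18 = 29/18. Difference = 69/26 − 29/18 = 122/117.

122/117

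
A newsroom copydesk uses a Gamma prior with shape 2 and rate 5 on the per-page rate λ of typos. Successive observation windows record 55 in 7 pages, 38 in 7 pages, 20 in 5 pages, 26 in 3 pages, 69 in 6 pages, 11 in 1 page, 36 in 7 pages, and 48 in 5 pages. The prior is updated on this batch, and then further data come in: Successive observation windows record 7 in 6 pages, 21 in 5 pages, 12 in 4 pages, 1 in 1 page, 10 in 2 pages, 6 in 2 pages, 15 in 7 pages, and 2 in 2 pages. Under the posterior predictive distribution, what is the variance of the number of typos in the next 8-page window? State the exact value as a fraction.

251656/5625

Total count: 55 + 38 + 20 + 26 + 69 + 11 + 36 + 48 = 303.
Total exposure: 7 + 7 + 5 + 3 + 6 + 1 + 7 + 5 = 41 pages.
After the first batch: Gamma(2 + 303, 5 + 41) = Gamma(305, 46).
Total count: 7 + 21 + 12 + 1 + 10 + 6 + 15 + 2 = 74.
Total exposure: 6 + 5 + 4 + 1 + 2 + 2 + 7 + 2 = 29 pages.
After the second batch: Gamma(305 + 74, 46 + 29) = Gamma(379, 75).
The posterior predictive for a window of length T is Negative Binomial with variance T·α'·(β'+T)/β'² = 8·379·83/5625 = 251656/5625.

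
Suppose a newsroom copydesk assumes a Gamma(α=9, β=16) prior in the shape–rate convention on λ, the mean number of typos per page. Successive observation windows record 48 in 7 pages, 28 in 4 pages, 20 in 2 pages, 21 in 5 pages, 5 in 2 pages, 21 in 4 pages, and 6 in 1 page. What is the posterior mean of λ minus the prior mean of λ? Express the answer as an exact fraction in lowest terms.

Total count: 48 + 28 + 20 + 21 + 5 + 21 + 6 = 149.
Total exposure: 7 + 4 + 2 + 5 + 2 + 4 + 1 = 25 pages.
By Gamma–Poisson conjugacy, the posterior is Gamma(α + Σx, β + Σt) = Gamma(9 + 149, 16 + 25) = Gamma(158, 41).
Posterior mean = 158/41 = 158/41; prior mean = 9/16 = 9/16. Difference = 158/41 − 9/16 = 2159/656.

2159/656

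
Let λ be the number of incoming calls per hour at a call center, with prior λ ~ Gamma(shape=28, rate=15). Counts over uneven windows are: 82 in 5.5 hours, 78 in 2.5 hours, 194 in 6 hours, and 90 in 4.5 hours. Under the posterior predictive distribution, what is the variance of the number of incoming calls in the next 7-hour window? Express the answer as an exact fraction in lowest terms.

Total count: 82 + 78 + 194 + 90 = 444.
Total exposure: 5.5 + 2.5 + 6 + 4.5 = 18.5 hours.
Gamma(α, β) with Poisson data over total exposure Σt gives posterior Gamma(α+Σx, β+Σt) = Gamma(472, 67/2).
The posterior predictive for a window of length T is Negative Binomial with variance T·α'·(β'+T)/β'² = 7·472·(81/2)/(4489/4) = 535248/4489.

535248/4489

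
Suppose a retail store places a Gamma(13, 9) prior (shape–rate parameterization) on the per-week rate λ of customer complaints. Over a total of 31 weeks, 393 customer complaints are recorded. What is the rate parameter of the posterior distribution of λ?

Total count 393 over total exposure 31 weeks.
Posterior: α' = 13 + 393 = 406, β' = 9 + 31 = 40.

40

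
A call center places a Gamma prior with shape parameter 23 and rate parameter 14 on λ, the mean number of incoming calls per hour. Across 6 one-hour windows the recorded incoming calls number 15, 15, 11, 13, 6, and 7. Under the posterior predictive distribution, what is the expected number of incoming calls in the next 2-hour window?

Total count: 15 + 15 + 11 + 13 + 6 + 7 = 67.
Total exposure: 6 hours.
Gamma(α, β) with Poisson data over total exposure Σt gives posterior Gamma(α+Σx, β+Σt) = Gamma(90, 20).
Predictive mean over a 2-hour window = T·E[λ|data] = 2·90/20 = 9.

9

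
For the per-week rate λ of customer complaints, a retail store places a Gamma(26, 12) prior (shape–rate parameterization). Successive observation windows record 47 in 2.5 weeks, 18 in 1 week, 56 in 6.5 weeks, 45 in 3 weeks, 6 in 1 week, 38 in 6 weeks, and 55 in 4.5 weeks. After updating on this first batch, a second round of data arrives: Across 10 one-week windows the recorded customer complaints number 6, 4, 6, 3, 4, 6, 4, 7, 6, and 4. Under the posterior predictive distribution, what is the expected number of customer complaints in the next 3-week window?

22

Total count: 47 + 18 + 56 + 45 + 6 + 38 + 55 = 265.
Total exposure: 2.5 + 1 + 6.5 + 3 + 1 + 6 + 4.5 = 24.5 weeks.
After the first batch: Gamma(26 + 265, 12 + 24.5) = Gamma(291, 73/2).
Total count: 6 + 4 + 6 + 3 + 4 + 6 + 4 + 7 + 6 + 4 = 50.
Total exposure: 10 weeks.
After the second batch: Gamma(291 + 50, 73/2 + 10) = Gamma(341, 93/2).
Predictive mean over a 3-week window = T·E[λ|data] = 3·341/(93/2) = 22.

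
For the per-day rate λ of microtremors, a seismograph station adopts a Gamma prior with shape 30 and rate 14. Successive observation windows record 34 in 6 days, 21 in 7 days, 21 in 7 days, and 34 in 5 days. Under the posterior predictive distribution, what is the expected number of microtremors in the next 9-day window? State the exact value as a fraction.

420/13

Total count: 34 + 21 + 21 + 34 = 110.
Total exposure: 6 + 7 + 7 + 5 = 25 days.
Gamma(α, β) with Poisson data over total exposure Σt gives posterior Gamma(α+Σx, β+Σt) = Gamma(140, 39).
Predictive mean over a 9-day window = T·E[λ|data] = 9·140/39 = 420/13.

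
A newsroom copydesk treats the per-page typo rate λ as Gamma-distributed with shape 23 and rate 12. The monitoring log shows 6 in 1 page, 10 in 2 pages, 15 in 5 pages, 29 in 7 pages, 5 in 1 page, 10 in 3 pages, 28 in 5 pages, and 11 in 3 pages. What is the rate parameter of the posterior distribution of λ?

Total count: 6 + 10 + 15 + 29 + 5 + 10 + 28 + 11 = 114.
Total exposure: 1 + 2 + 5 + 7 + 1 + 3 + 5 + 3 = 27 pages.
By Gamma–Poisson conjugacy, the posterior is Gamma(α + Σx, β + Σt) = Gamma(23 + 114, 12 + 27) = Gamma(137, 39).

39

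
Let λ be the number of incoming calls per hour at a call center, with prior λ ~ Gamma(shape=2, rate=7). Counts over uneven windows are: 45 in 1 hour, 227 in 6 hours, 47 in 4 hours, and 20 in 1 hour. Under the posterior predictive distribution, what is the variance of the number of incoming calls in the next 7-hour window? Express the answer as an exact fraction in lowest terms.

62062/361

Total count: 45 + 227 + 47 + 20 = 339.
Total exposure: 1 + 6 + 4 + 1 = 12 hours.
Conjugate update: add total count to the shape and total exposure to the rate, giving Gamma(341, 19).
The posterior predictive for a window of length T is Negative Binomial with variance T·α'·(β'+T)/β'² = 7·341·26/361 = 62062/361.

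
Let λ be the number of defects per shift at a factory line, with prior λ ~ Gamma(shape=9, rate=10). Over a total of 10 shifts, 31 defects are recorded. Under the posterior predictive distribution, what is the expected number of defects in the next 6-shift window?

12

Total count 31 over total exposure 10 shifts.
Conjugate update: add total count to the shape and total exposure to the rate, giving Gamma(40, 20).
Predictive mean over a 6-shift window = T·E[λ|data] = 6·40/20 = 12.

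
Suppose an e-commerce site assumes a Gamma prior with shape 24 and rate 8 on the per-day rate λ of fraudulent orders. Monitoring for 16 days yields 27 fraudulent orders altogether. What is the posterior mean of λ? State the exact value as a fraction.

17/8

Total count 27 over total exposure 16 days.
Conjugate update: add total count to the shape and total exposure to the rate, giving Gamma(51, 24).
Posterior mean = α'/β' = 51/24 = 17/8.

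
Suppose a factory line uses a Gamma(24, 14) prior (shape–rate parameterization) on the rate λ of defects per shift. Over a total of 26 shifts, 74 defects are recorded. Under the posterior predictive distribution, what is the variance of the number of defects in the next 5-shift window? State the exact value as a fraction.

Total count 74 over total exposure 26 shifts.
Posterior: α' = 24 + 74 = 98, β' = 14 + 26 = 40.
The posterior predictive for a window of length T is Negative Binomial with variance T·α'·(β'+T)/β'² = 5·98·45/1600 = 441/32.

441/32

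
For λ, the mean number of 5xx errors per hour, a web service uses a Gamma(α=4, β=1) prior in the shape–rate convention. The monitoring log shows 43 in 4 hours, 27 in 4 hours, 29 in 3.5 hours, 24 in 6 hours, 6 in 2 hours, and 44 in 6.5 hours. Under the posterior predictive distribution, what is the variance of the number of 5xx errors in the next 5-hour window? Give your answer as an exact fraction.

9440/243

Total count: 43 + 27 + 29 + 24 + 6 + 44 = 173.
Total exposure: 4 + 4 + 3.5 + 6 + 2 + 6.5 = 26 hours.
Gamma(α, β) with Poisson data over total exposure Σt gives posterior Gamma(α+Σx, β+Σt) = Gamma(177, 27).
The posterior predictive for a window of length T is Negative Binomial with variance T·α'·(β'+T)/β'² = 5·177·32/729 = 9440/243.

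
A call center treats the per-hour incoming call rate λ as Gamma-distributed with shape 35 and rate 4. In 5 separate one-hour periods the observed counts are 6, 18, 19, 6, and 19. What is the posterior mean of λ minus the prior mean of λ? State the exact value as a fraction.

97/36

Total count: 6 + 18 + 19 + 6 + 19 = 68.
Total exposure: 5 hours.
Posterior: α' = 35 + 68 = 103, β' = 4 + 5 = 9.
Posterior mean = 103/9 = 103/9; prior mean = 35/4 = 35/4. Difference = 103/9 − 35/4 = 97/36.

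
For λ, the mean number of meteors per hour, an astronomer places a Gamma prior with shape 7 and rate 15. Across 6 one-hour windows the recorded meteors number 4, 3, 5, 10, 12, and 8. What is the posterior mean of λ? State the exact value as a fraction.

Total count: 4 + 3 + 5 + 10 + 12 + 8 = 42.
Total exposure: 6 hours.
Posterior: α' = 7 + 42 = 49, β' = 15 + 6 = 21.
Posterior mean = α'/β' = 49/21 = 7/3.

7/3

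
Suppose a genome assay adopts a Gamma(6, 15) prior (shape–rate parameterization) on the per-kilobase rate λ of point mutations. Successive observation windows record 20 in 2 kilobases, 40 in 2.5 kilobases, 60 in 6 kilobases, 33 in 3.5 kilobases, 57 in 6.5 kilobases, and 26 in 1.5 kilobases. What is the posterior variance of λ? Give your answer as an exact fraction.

242/1369

Total count: 20 + 40 + 60 + 33 + 57 + 26 = 236.
Total exposure: 2 + 2.5 + 6 + 3.5 + 6.5 + 1.5 = 22 kilobases.
Conjugate update: add total count to the shape and total exposure to the rate, giving Gamma(242, 37).
Posterior variance = α'/β'² = 242/1369.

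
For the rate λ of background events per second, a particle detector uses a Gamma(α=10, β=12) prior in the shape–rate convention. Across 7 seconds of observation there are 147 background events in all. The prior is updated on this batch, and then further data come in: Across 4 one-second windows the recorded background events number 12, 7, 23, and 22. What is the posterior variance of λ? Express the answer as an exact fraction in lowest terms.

Total count 147 over total exposure 7 seconds.
After the first batch: Gamma(10 + 147, 12 + 7) = Gamma(157, 19).
Total count: 12 + 7 + 23 + 22 = 64.
Total exposure: 4 seconds.
After the second batch: Gamma(157 + 64, 19 + 4) = Gamma(221, 23).
Posterior variance = α'/β'² = 221/529.

221/529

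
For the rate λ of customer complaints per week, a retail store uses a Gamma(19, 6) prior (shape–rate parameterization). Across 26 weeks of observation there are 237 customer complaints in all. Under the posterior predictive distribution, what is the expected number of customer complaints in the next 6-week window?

48

Total count 237 over total exposure 26 weeks.
By Gamma–Poisson conjugacy, the posterior is Gamma(α + Σx, β + Σt) = Gamma(19 + 237, 6 + 26) = Gamma(256, 32).
Predictive mean over a 6-week window = T·E[λ|data] = 6·256/32 = 48.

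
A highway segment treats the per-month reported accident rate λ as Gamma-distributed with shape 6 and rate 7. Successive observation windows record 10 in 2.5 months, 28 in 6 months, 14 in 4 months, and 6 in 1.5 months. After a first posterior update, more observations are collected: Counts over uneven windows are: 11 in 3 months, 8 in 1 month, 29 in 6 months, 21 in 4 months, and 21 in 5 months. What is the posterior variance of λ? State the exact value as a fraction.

Total count: 10 + 28 + 14 + 6 = 58.
Total exposure: 2.5 + 6 + 4 + 1.5 = 14 months.
After the first batch: Gamma(6 + 58, 7 + 14) = Gamma(64, 21).
Total count: 11 + 8 + 29 + 21 + 21 = 90.
Total exposure: 3 + 1 + 6 + 4 + 5 = 19 months.
After the second batch: Gamma(64 + 90, 21 + 19) = Gamma(154, 40).
Posterior variance = α'/β'² = 154/1600 = 77/800.

77/800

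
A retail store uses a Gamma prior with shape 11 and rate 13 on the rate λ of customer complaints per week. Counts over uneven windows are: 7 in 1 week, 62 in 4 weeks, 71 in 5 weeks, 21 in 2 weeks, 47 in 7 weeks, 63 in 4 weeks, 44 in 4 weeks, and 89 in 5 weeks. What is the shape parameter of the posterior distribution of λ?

Total count: 7 + 62 + 71 + 21 + 47 + 63 + 44 + 89 = 404.
Total exposure: 1 + 4 + 5 + 2 + 7 + 4 + 4 + 5 = 32 weeks.
Posterior: α' = 11 + 404 = 415, β' = 13 + 32 = 45.

415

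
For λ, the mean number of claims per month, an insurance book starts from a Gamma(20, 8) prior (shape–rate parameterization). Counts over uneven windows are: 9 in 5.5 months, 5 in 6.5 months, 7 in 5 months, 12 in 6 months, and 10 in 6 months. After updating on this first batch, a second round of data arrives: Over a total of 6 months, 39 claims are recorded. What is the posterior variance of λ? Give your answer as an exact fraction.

102/1849

Total count: 9 + 5 + 7 + 12 + 10 = 43.
Total exposure: 5.5 + 6.5 + 5 + 6 + 6 = 29 months.
After the first batch: Gamma(20 + 43, 8 + 29) = Gamma(63, 37).
Total count 39 over total exposure 6 months.
After the second batch: Gamma(63 + 39, 37 + 6) = Gamma(102, 43).
Posterior variance = α'/β'² = 102/1849.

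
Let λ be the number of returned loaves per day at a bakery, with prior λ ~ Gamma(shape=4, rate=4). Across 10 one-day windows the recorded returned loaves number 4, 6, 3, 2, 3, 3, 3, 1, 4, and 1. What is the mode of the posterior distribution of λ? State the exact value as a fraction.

Total count: 4 + 6 + 3 + 2 + 3 + 3 + 3 + 1 + 4 + 1 = 30.
Total exposure: 10 days.
Posterior: α' = 4 + 30 = 34, β' = 4 + 10 = 14.
Posterior mode = (α'−1)/β' = 33/14.

33/14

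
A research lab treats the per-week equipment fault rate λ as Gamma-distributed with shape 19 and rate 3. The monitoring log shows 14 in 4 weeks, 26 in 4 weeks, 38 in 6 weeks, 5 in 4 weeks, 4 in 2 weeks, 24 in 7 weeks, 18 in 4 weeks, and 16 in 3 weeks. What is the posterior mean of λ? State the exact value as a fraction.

Total count: 14 + 26 + 38 + 5 + 4 + 24 + 18 + 16 = 145.
Total exposure: 4 + 4 + 6 + 4 + 2 + 7 + 4 + 3 = 34 weeks.
Conjugate update: add total count to the shape and total exposure to the rate, giving Gamma(164, 37).
Posterior mean = α'/β' = 164/37.

164/37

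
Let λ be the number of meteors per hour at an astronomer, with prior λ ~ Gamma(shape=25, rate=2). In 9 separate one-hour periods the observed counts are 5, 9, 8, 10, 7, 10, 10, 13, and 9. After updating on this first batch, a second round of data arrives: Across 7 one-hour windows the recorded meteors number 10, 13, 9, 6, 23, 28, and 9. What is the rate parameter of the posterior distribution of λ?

18

Total count: 5 + 9 + 8 + 10 + 7 + 10 + 10 + 13 + 9 = 81.
Total exposure: 9 hours.
After the first batch: Gamma(25 + 81, 2 + 9) = Gamma(106, 11).
Total count: 10 + 13 + 9 + 6 + 23 + 28 + 9 = 98.
Total exposure: 7 hours.
After the second batch: Gamma(106 + 98, 11 + 7) = Gamma(204, 18).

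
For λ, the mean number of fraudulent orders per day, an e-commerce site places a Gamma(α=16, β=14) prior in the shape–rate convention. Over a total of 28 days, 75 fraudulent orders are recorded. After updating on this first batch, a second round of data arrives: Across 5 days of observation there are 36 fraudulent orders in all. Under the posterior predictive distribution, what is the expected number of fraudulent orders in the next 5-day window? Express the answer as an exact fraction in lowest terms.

Total count 75 over total exposure 28 days.
After the first batch: Gamma(16 + 75, 14 + 28) = Gamma(91, 42).
Total count 36 over total exposure 5 days.
After the second batch: Gamma(91 + 36, 42 + 5) = Gamma(127, 47).
Predictive mean over a 5-day window = T·E[λ|data] = 5·127/47 = 635/47.

635/47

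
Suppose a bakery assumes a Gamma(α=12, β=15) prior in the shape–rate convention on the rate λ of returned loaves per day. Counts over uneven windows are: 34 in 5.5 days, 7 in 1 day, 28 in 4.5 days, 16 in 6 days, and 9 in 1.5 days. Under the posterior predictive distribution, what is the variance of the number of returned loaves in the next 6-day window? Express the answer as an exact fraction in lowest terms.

100488/4489

Total count: 34 + 7 + 28 + 16 + 9 = 94.
Total exposure: 5.5 + 1 + 4.5 + 6 + 1.5 = 18.5 days.
Gamma(α, β) with Poisson data over total exposure Σt gives posterior Gamma(α+Σx, β+Σt) = Gamma(106, 67/2).
The posterior predictive for a window of length T is Negative Binomial with variance T·α'·(β'+T)/β'² = 6·106·(79/2)/(4489/4) = 100488/4489.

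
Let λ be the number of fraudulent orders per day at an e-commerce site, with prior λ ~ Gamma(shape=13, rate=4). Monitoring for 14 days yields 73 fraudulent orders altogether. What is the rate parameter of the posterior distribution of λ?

Total count 73 over total exposure 14 days.
The Gamma prior is conjugate for the Poisson rate, so λ | data ~ Gamma(13+73, 4+14) = Gamma(86, 18).

18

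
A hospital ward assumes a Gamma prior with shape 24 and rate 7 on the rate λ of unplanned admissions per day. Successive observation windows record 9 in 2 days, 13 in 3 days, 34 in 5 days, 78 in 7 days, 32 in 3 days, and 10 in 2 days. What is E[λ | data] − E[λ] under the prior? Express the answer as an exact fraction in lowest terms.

Total count: 9 + 13 + 34 + 78 + 32 + 10 = 176.
Total exposure: 2 + 3 + 5 + 7 + 3 + 2 = 22 days.
By Gamma–Poisson conjugacy, the posterior is Gamma(α + Σx, β + Σt) = Gamma(24 + 176, 7 + 22) = Gamma(200, 29).
Posterior mean = 200/29 = 200/29; prior mean = 24/7 = 24/7. Difference = 200/29 − 24/7 = 704/203.

704/203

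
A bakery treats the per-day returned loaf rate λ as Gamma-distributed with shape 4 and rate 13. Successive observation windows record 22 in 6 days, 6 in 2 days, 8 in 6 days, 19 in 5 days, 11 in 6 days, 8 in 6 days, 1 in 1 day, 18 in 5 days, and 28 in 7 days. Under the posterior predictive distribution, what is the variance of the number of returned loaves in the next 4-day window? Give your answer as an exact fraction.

Total count: 22 + 6 + 8 + 19 + 11 + 8 + 1 + 18 + 28 = 121.
Total exposure: 6 + 2 + 6 + 5 + 6 + 6 + 1 + 5 + 7 = 44 days.
The Gamma prior is conjugate for the Poisson rate, so λ | data ~ Gamma(4+121, 13+44) = Gamma(125, 57).
The posterior predictive for a window of length T is Negative Binomial with variance T·α'·(β'+T)/β'² = 4·125·61/3249 = 30500/3249.

30500/3249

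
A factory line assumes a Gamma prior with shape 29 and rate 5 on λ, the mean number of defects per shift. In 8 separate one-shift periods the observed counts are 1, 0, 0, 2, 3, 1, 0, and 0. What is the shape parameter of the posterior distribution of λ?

Total count: 1 + 0 + 0 + 2 + 3 + 1 + 0 + 0 = 7.
Total exposure: 8 shifts.
The Gamma prior is conjugate for the Poisson rate, so λ | data ~ Gamma(29+7, 5+8) = Gamma(36, 13).

36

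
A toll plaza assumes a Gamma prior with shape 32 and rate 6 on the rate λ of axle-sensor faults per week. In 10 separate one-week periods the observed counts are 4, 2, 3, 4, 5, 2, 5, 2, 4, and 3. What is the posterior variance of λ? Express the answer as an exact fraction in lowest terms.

Total count: 4 + 2 + 3 + 4 + 5 + 2 + 5 + 2 + 4 + 3 = 34.
Total exposure: 10 weeks.
By Gamma–Poisson conjugacy, the posterior is Gamma(α + Σx, β + Σt) = Gamma(32 + 34, 6 + 10) = Gamma(66, 16).
Posterior variance = α'/β'² = 66/256 = 33/128.

33/128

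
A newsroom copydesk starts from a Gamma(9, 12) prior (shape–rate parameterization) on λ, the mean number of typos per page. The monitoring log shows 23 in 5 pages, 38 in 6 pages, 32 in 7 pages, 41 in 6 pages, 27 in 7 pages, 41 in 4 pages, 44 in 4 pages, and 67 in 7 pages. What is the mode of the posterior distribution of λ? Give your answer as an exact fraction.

Total count: 23 + 38 + 32 + 41 + 27 + 41 + 44 + 67 = 313.
Total exposure: 5 + 6 + 7 + 6 + 7 + 4 + 4 + 7 = 46 pages.
Posterior: α' = 9 + 313 = 322, β' = 12 + 46 = 58.
Posterior mode = (α'−1)/β' = 321/58.

321/58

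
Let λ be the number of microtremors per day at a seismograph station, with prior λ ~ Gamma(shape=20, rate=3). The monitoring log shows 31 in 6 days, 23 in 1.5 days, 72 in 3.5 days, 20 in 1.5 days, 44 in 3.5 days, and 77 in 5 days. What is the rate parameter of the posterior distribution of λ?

Total count: 31 + 23 + 72 + 20 + 44 + 77 = 267.
Total exposure: 6 + 1.5 + 3.5 + 1.5 + 3.5 + 5 = 21 days.
By Gamma–Poisson conjugacy, the posterior is Gamma(α + Σx, β + Σt) = Gamma(20 + 267, 3 + 21) = Gamma(287, 24).

24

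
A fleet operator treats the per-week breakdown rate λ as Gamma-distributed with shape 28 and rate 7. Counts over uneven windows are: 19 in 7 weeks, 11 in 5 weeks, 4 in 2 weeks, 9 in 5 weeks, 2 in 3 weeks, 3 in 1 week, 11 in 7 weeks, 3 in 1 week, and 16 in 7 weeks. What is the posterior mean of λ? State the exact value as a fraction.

Total count: 19 + 11 + 4 + 9 + 2 + 3 + 11 + 3 + 16 = 78.
Total exposure: 7 + 5 + 2 + 5 + 3 + 1 + 7 + 1 + 7 = 38 weeks.
Posterior: α' = 28 + 78 = 106, β' = 7 + 38 = 45.
Posterior mean = α'/β' = 106/45.

106/45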